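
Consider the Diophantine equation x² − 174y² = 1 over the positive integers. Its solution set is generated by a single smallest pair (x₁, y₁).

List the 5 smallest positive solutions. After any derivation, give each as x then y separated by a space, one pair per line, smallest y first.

d=174: √d = [13; 5,4,5,26] (ℓ=4, even), read p_3/q_3
k=0  a_k=13  p_k/q_k = 13/1
…
k=2  a_k=4  p_k/q_k = 277/21
k=3  a_k=5  p_k/q_k = 1451/110
fundamental: x₁=1451, y₁=110  (since 2105401 − 174·12100 = 1)
k=2:  x_2 = 1451·1451+174·110·110 = 4210801,  y_2 = 1451·110+110·1451 = 319220
k=3:  x_3 = 1451·4210801+174·110·319220 = 12219743051,  y_3 = 1451·319220+110·4210801 = 926376330
k=4:  x_4 = 1451·12219743051+174·110·926376330 = 35461690123201,  y_4 = 1451·926376330+110·12219743051 = 2688343790440
k=5:  x_5 = 1451·35461690123201+174·110·2688343790440 = 102909812517786251,  y_5 = 1451·2688343790440+110·35461690123201 = 7801572753480550

1451 110
4210801 319220
12219743051 926376330
35461690123201 2688343790440
102909812517786251 7801572753480550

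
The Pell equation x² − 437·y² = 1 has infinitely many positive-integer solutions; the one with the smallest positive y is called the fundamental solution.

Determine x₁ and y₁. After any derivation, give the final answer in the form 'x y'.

4599 220

d=437: √d = [20; 1,9,2,9,1,40] (ℓ=6, even), read p_5/q_5
i=0: a=20 ⇒ p=20, q=1
i=1: a=1 ⇒ p=21, q=1
i=2: a=9 ⇒ p=209, q=10
i=3: a=2 ⇒ p=439, q=21
i=4: a=9 ⇒ p=4160, q=199
i=5: a=1 ⇒ p=4599, q=220
fundamental: x₁=4599, y₁=220  (since 21150801 − 437·48400 = 1)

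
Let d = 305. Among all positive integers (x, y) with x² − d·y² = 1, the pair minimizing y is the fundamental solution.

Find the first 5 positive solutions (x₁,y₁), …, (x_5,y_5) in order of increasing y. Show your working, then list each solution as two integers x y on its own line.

489 28
478241 27384
467719209 26781524
457428908161 26192303088
447365004462249 25616045638540

√305 → a₀=17, period (2,6,2,34); ℓ=4 even so k=3
a_0=17:  p_0=17·1+0=17,  q_0=17·0+1=1
a_1=2:  p_1=2·17+1=35,  q_1=2·1+0=2
a_2=6:  p_2=6·35+17=227,  q_2=6·2+1=13
a_3=2:  p_3=2·227+35=489,  q_3=2·13+2=28
(x₁, y₁) = (489, 28);  489² − 305·28² = 1 ✓
(489+28√305)^2 = 478241 + 27384√305
(489+28√305)^3 = 467719209 + 26781524√305
(489+28√305)^4 = 457428908161 + 26192303088√305
(489+28√305)^5 = 447365004462249 + 25616045638540√305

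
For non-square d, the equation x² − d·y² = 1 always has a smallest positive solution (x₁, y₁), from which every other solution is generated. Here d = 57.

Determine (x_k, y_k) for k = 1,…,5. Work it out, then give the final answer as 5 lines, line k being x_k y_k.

[7; 1,1,4,1,1,14] for √57; ℓ=6 ⇒ convergent index 5
a_0=7:  p_0=7·1+0=7,  q_0=7·0+1=1
…
a_3=4:  p_3=4·15+8=68,  q_3=4·2+1=9
a_4=1:  p_4=1·68+15=83,  q_4=1·9+2=11
a_5=1:  p_5=1·83+68=151,  q_5=1·11+9=20
→ (151, 20).  Check: 151²=22801, 57·20²=22800, difference 1.
k=2:  x_2 = 151·151+57·20·20 = 45601,  y_2 = 151·20+20·151 = 6040
k=3:  x_3 = 151·45601+57·20·6040 = 13771351,  y_3 = 151·6040+20·45601 = 1824060
k=4:  x_4 = 151·13771351+57·20·1824060 = 4158902401,  y_4 = 151·1824060+20·13771351 = 550860080
k=5:  x_5 = 151·4158902401+57·20·550860080 = 1255974753751,  y_5 = 151·550860080+20·4158902401 = 166357920100

151 20
45601 6040
13771351 1824060
4158902401 550860080
1255974753751 166357920100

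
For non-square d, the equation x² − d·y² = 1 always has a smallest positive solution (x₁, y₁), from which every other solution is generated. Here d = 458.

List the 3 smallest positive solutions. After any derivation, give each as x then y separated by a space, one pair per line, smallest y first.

√458 = [21; 2,2,42, …], period ℓ=3 (odd) → k=5
a_0=21:  p_0=21·1+0=21,  q_0=21·0+1=1
a_1=2:  p_1=2·21+1=43,  q_1=2·1+0=2
a_2=2:  p_2=2·43+21=107,  q_2=2·2+1=5
a_3=42:  p_3=42·107+43=4537,  q_3=42·5+2=212
a_4=2:  p_4=2·4537+107=9181,  q_4=2·212+5=429
a_5=2:  p_5=2·9181+4537=22899,  q_5=2·429+212=1070
fundamental: x₁=22899, y₁=1070  (since 524364201 − 458·1144900 = 1)
(x_2, y_2) = (22899·22899 + 458·1070·1070, 22899·1070 + 1070·22899) = (1048728401, 49003860)
(x_3, y_3) = (22899·1048728401 + 458·1070·49003860, 22899·49003860 + 1070·1048728401) = (48029663286099, 2244278779210)

22899 1070
1048728401 49003860
48029663286099 2244278779210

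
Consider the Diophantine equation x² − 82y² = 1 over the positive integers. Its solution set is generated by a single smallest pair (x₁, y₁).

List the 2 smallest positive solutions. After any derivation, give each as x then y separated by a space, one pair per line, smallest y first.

163 18
53137 5868

√82 = [9; 18, …], period ℓ=1 (odd) → k=1
a_0=9:  p_0=9·1+0=9,  q_0=9·0+1=1
a_1=18:  p_1=18·9+1=163,  q_1=18·1+0=18
→ (163, 18).  Check: 163²=26569, 82·18²=26568, difference 1.
(163+18√82)^2 = 53137 + 5868√82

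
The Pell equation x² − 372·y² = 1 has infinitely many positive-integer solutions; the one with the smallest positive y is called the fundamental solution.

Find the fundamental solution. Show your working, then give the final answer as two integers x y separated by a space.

√372 = [19; 3,2,12,2,3,38, …], period ℓ=6 (even) → k=5
k=0  a_k=19  p_k/q_k = 19/1
…
k=2  a_k=2  p_k/q_k = 135/7
k=3  a_k=12  p_k/q_k = 1678/87
k=4  a_k=2  p_k/q_k = 3491/181
k=5  a_k=3  p_k/q_k = 12151/630
fundamental: x₁=12151, y₁=630  (since 147646801 − 372·396900 = 1)

12151 630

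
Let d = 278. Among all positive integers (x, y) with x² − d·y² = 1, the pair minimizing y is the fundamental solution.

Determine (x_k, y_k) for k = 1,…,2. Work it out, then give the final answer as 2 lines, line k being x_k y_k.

2501 150
12510001 750300

[16; 1,2,16,2,1,32] for √278; ℓ=6 ⇒ convergent index 5
step 0: (16, 1)  from 16·(1,0) + (0,1)
step 1: (17, 1)  from 1·(16,1) + (1,0)
step 2: (50, 3)  from 2·(17,1) + (16,1)
step 3: (817, 49)  from 16·(50,3) + (17,1)
step 4: (1684, 101)  from 2·(817,49) + (50,3)
step 5: (2501, 150)  from 1·(1684,101) + (817,49)
fundamental: x₁=2501, y₁=150  (since 6255001 − 278·22500 = 1)
(x_2, y_2) = (2501·2501 + 278·150·150, 2501·150 + 150·2501) = (12510001, 750300)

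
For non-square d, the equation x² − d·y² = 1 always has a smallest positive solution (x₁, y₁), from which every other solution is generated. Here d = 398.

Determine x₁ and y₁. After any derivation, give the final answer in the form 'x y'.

√398 → a₀=19, period (1,18,1,38); ℓ=4 even so k=3
step 0: (19, 1)  from 19·(1,0) + (0,1)
step 1: (20, 1)  from 1·(19,1) + (1,0)
step 2: (379, 19)  from 18·(20,1) + (19,1)
step 3: (399, 20)  from 1·(379,19) + (20,1)
fundamental: x₁=399, y₁=20  (since 159201 − 398·400 = 1)

399 20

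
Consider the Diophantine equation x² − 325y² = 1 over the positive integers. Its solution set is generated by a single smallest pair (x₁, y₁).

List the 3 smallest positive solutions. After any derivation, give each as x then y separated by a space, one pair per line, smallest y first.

649 36
842401 46728
1093435849 60652908

√325 → a₀=18, period (36); ℓ=1 odd so k=1
a_0=18:  p_0=18·1+0=18,  q_0=18·0+1=1
a_1=36:  p_1=36·18+1=649,  q_1=36·1+0=36
fundamental: x₁=649, y₁=36  (since 421201 − 325·1296 = 1)
n=2: (649,36)∘(649,36) = (649·649+325·36·36, 649·36+36·649) = (842401,46728)
n=3: (842401,46728)∘(649,36) = (649·842401+325·36·46728, 649·46728+36·842401) = (1093435849,60652908)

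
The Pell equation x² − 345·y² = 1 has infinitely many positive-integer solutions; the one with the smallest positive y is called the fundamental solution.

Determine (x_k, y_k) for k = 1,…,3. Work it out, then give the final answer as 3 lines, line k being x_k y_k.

[18; 1,1,2,1,6,1,2,1,1,36] for √345; ℓ=10 ⇒ convergent index 9
a_0=18:  p_0=18·1+0=18,  q_0=18·0+1=1
…
a_2=1:  p_2=1·19+18=37,  q_2=1·1+1=2
…
a_4=1:  p_4=1·93+37=130,  q_4=1·5+2=7
a_5=6:  p_5=6·130+93=873,  q_5=6·7+5=47
a_6=1:  p_6=1·873+130=1003,  q_6=1·47+7=54
a_7=2:  p_7=2·1003+873=2879,  q_7=2·54+47=155
a_8=1:  p_8=1·2879+1003=3882,  q_8=1·155+54=209
a_9=1:  p_9=1·3882+2879=6761,  q_9=1·209+155=364
fundamental: x₁=6761, y₁=364  (since 45711121 − 345·132496 = 1)
k=2:  x_2 = 6761·6761+345·364·364 = 91422241,  y_2 = 6761·364+364·6761 = 4922008
k=3:  x_3 = 6761·91422241+345·364·4922008 = 1236211536041,  y_3 = 6761·4922008+364·91422241 = 66555391812

6761 364
91422241 4922008
1236211536041 66555391812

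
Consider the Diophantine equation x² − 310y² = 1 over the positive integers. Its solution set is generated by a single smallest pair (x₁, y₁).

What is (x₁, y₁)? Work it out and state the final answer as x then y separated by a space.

848719 48204

√310 → a₀=17, period (1,1,1,1,5,…,1,1,34); ℓ=16 even so k=15
k=0  a_k=17  p_k/q_k = 17/1
k=1  a_k=1  p_k/q_k = 18/1
…
k=5  a_k=5  p_k/q_k = 493/28
k=6  a_k=3  p_k/q_k = 1567/89
…
k=8  a_k=2  p_k/q_k = 5687/323
k=9  a_k=1  p_k/q_k = 7747/440
k=10  a_k=3  p_k/q_k = 28928/1643
…
k=12  a_k=1  p_k/q_k = 181315/10298
…
k=14  a_k=1  p_k/q_k = 515017/29251
k=15  a_k=1  p_k/q_k = 848719/48204
→ (848719, 48204).  Check: 848719²=720323940961, 310·48204²=720323940960, difference 1.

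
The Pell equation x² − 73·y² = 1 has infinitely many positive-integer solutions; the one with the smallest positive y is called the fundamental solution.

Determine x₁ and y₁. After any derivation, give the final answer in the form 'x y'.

d=73: √d = [8; 1,1,5,5,1,1,16] (ℓ=7, odd), read p_13/q_13
k=0  a_k=8  p_k/q_k = 8/1
k=1  a_k=1  p_k/q_k = 9/1
…
k=3  a_k=5  p_k/q_k = 94/11
…
k=8  a_k=1  p_k/q_k = 18737/2193
k=9  a_k=1  p_k/q_k = 36406/4261
…
k=11  a_k=5  p_k/q_k = 1040241/121751
k=12  a_k=1  p_k/q_k = 1241008/145249
k=13  a_k=1  p_k/q_k = 2281249/267000
(x₁, y₁) = (2281249, 267000);  2281249² − 73·267000² = 1 ✓

2281249 267000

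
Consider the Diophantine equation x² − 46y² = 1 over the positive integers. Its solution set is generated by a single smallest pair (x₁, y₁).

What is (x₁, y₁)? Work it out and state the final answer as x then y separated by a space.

24335 3588

[6; 1,3,1,1,2,6,2,1,1,3,1,12] for √46; ℓ=12 ⇒ convergent index 11
k=0  a_k=6  p_k/q_k = 6/1
k=1  a_k=1  p_k/q_k = 7/1
…
k=5  a_k=2  p_k/q_k = 156/23
k=6  a_k=6  p_k/q_k = 997/147
k=7  a_k=2  p_k/q_k = 2150/317
…
k=10  a_k=3  p_k/q_k = 19038/2807
k=11  a_k=1  p_k/q_k = 24335/3588
fundamental: x₁=24335, y₁=3588  (since 592192225 − 46·12873744 = 1)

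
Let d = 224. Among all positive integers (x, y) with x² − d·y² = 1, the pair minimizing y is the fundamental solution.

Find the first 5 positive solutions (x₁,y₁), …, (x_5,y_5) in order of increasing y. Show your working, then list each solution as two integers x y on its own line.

15 1
449 30
13455 899
403201 26940
12082575 807301

√224 = [14; 1,28, …], period ℓ=2 (even) → k=1
i=0: a=14 ⇒ p=14, q=1
i=1: a=1 ⇒ p=15, q=1
→ (15, 1).  Check: 15²=225, 224·1²=224, difference 1.
(15+1√224)^2 = 449 + 30√224
(15+1√224)^3 = 13455 + 899√224
(15+1√224)^4 = 403201 + 26940√224
(15+1√224)^5 = 12082575 + 807301√224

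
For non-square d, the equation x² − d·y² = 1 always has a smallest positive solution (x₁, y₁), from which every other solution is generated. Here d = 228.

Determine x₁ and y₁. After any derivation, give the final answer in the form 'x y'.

151 10

√228 = [15; 10,30, …], period ℓ=2 (even) → k=1
i=0: a=15 ⇒ p=15, q=1
i=1: a=10 ⇒ p=151, q=10
(x₁, y₁) = (151, 10);  151² − 228·10² = 1 ✓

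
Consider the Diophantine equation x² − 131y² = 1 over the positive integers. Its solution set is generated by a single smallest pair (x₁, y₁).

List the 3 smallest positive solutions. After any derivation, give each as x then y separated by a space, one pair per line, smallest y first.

10610 927
225144199 19670940
4777559892170 417417345873

√131 = [11; 2,4,11,4,2,22, …], period ℓ=6 (even) → k=5
a_0=11:  p_0=11·1+0=11,  q_0=11·0+1=1
a_1=2:  p_1=2·11+1=23,  q_1=2·1+0=2
a_2=4:  p_2=4·23+11=103,  q_2=4·2+1=9
a_3=11:  p_3=11·103+23=1156,  q_3=11·9+2=101
a_4=4:  p_4=4·1156+103=4727,  q_4=4·101+9=413
a_5=2:  p_5=2·4727+1156=10610,  q_5=2·413+101=927
fundamental: x₁=10610, y₁=927  (since 112572100 − 131·859329 = 1)
k=2:  x_2 = 10610·10610+131·927·927 = 225144199,  y_2 = 10610·927+927·10610 = 19670940
k=3:  x_3 = 10610·225144199+131·927·19670940 = 4777559892170,  y_3 = 10610·19670940+927·225144199 = 417417345873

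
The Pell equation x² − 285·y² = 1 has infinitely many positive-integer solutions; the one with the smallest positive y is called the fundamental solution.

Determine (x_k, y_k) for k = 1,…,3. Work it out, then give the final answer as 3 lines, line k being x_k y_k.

2431 144
11819521 700128
57466508671 3404022192

[16; 1,7,2,7,1,32] for √285; ℓ=6 ⇒ convergent index 5
i=0: a=16 ⇒ p=16, q=1
…
i=2: a=7 ⇒ p=135, q=8
i=3: a=2 ⇒ p=287, q=17
i=4: a=7 ⇒ p=2144, q=127
i=5: a=1 ⇒ p=2431, q=144
fundamental: x₁=2431, y₁=144  (since 5909761 − 285·20736 = 1)
n=2: (2431,144)∘(2431,144) = (2431·2431+285·144·144, 2431·144+144·2431) = (11819521,700128)
n=3: (11819521,700128)∘(2431,144) = (2431·11819521+285·144·700128, 2431·700128+144·11819521) = (57466508671,3404022192)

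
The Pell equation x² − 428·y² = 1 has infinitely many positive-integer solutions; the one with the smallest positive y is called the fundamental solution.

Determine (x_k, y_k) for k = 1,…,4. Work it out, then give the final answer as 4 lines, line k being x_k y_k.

1850887 89466
6851565373537 331182912684
25362946559057703751 1225964295417811950
93887896135702420679780737 4538242753705644230486616

[20; 1,2,4,1,5,10,5,1,4,2,1,40] for √428; ℓ=12 ⇒ convergent index 11
i=0: a=20 ⇒ p=20, q=1
…
i=3: a=4 ⇒ p=269, q=13
i=4: a=1 ⇒ p=331, q=16
i=5: a=5 ⇒ p=1924, q=93
…
i=8: a=1 ⇒ p=119350, q=5769
…
i=10: a=2 ⇒ p=1273708, q=61567
i=11: a=1 ⇒ p=1850887, q=89466
fundamental: x₁=1850887, y₁=89466  (since 3425782686769 − 428·8004165156 = 1)
k=2:  x_2 = 1850887·1850887+428·89466·89466 = 6851565373537,  y_2 = 1850887·89466+89466·1850887 = 331182912684
k=3:  x_3 = 1850887·6851565373537+428·89466·331182912684 = 25362946559057703751,  y_3 = 1850887·331182912684+89466·6851565373537 = 1225964295417811950
k=4:  x_4 = 1850887·25362946559057703751+428·89466·1225964295417811950 = 93887896135702420679780737,  y_4 = 1850887·1225964295417811950+89466·25362946559057703751 = 4538242753705644230486616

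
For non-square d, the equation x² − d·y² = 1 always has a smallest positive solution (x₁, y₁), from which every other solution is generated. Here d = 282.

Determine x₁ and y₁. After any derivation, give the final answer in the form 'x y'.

d=282: √d = [16; 1,3,1,4,1,3,1,32] (ℓ=8, even), read p_7/q_7
step 0: (16, 1)  from 16·(1,0) + (0,1)
…
step 2: (67, 4)  from 3·(17,1) + (16,1)
…
step 4: (403, 24)  from 4·(84,5) + (67,4)
…
step 6: (1864, 111)  from 3·(487,29) + (403,24)
step 7: (2351, 140)  from 1·(1864,111) + (487,29)
(x₁, y₁) = (2351, 140);  2351² − 282·140² = 1 ✓

2351 140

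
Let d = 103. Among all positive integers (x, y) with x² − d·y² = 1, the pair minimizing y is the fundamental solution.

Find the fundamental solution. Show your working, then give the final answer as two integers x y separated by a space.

[10; 6,1,2,1,1,9,1,1,2,1,6,20] for √103; ℓ=12 ⇒ convergent index 11
a_0=10:  p_0=10·1+0=10,  q_0=10·0+1=1
…
a_4=1:  p_4=1·203+71=274,  q_4=1·20+7=27
a_5=1:  p_5=1·274+203=477,  q_5=1·27+20=47
…
a_8=1:  p_8=1·5044+4567=9611,  q_8=1·497+450=947
…
a_10=1:  p_10=1·24266+9611=33877,  q_10=1·2391+947=3338
a_11=6:  p_11=6·33877+24266=227528,  q_11=6·3338+2391=22419
→ (227528, 22419).  Check: 227528²=51768990784, 103·22419²=51768990783, difference 1.

227528 22419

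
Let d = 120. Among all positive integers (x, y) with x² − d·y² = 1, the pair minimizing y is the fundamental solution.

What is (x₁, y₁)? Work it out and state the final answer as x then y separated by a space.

[10; 1,20] for √120; ℓ=2 ⇒ convergent index 1
a_0=10:  p_0=10·1+0=10,  q_0=10·0+1=1
a_1=1:  p_1=1·10+1=11,  q_1=1·1+0=1
fundamental: x₁=11, y₁=1  (since 121 − 120·1 = 1)

11 1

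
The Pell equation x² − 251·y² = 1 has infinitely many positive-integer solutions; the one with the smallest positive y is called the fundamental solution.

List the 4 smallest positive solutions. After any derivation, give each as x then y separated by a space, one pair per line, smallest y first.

3674890 231957
27009633024199 1704832919460
198514860608593651330 12530146894788486843
1459040552203802437039183201 92093823044376819996025080

d=251: √d = [15; 1,5,2,1,2,…,5,1,30] (ℓ=14, even), read p_13/q_13
step 0: (15, 1)  from 15·(1,0) + (0,1)
step 1: (16, 1)  from 1·(15,1) + (1,0)
step 2: (95, 6)  from 5·(16,1) + (15,1)
step 3: (206, 13)  from 2·(95,6) + (16,1)
step 4: (301, 19)  from 1·(206,13) + (95,6)
…
step 7: (29563, 1866)  from 15·(1917,121) + (808,51)
step 8: (61043, 3853)  from 2·(29563,1866) + (1917,121)
step 9: (151649, 9572)  from 2·(61043,3853) + (29563,1866)
…
step 11: (577033, 36422)  from 2·(212692,13425) + (151649,9572)
step 12: (3097857, 195535)  from 5·(577033,36422) + (212692,13425)
step 13: (3674890, 231957)  from 1·(3097857,195535) + (577033,36422)
fundamental: x₁=3674890, y₁=231957  (since 13504816512100 − 251·53804049849 = 1)
n=2: (3674890,231957)∘(3674890,231957) = (3674890·3674890+251·231957·231957, 3674890·231957+231957·3674890) = (27009633024199,1704832919460)
n=3: (27009633024199,1704832919460)∘(3674890,231957) = (3674890·27009633024199+251·231957·1704832919460, 3674890·1704832919460+231957·27009633024199) = (198514860608593651330,12530146894788486843)
n=4: (198514860608593651330,12530146894788486843)∘(3674890,231957) = (3674890·198514860608593651330+251·231957·12530146894788486843, 3674890·12530146894788486843+231957·198514860608593651330) = (1459040552203802437039183201,92093823044376819996025080)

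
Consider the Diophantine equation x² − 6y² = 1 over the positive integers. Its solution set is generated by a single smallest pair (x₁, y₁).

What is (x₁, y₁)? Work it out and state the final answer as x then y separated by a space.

5 2

√6 = [2; 2,4, …], period ℓ=2 (even) → k=1
k=0  a_k=2  p_k/q_k = 2/1
k=1  a_k=2  p_k/q_k = 5/2
→ (5, 2).  Check: 5²=25, 6·2²=24, difference 1.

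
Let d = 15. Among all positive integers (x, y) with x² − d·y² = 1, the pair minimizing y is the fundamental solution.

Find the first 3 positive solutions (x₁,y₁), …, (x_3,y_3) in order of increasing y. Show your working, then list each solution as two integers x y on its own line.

4 1
31 8
244 63

√15 = [3; 1,6, …], period ℓ=2 (even) → k=1
step 0: (3, 1)  from 3·(1,0) + (0,1)
step 1: (4, 1)  from 1·(3,1) + (1,0)
→ (4, 1).  Check: 4²=16, 15·1²=15, difference 1.
(4+1√15)^2 = 31 + 8√15
(4+1√15)^3 = 244 + 63√15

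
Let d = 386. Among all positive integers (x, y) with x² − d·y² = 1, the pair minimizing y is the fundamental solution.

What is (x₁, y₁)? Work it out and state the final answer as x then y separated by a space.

111555 5678

d=386: √d = [19; 1,1,1,4,1,18,1,4,1,1,1,38] (ℓ=12, even), read p_11/q_11
a_0=19:  p_0=19·1+0=19,  q_0=19·0+1=1
…
a_3=1:  p_3=1·39+20=59,  q_3=1·2+1=3
…
a_10=1:  p_10=1·39392+32771=72163,  q_10=1·2005+1668=3673
a_11=1:  p_11=1·72163+39392=111555,  q_11=1·3673+2005=5678
fundamental: x₁=111555, y₁=5678  (since 12444518025 − 386·32239684 = 1)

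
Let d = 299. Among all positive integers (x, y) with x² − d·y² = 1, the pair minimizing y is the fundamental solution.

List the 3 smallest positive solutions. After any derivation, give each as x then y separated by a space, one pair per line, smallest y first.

415 24
344449 19920
285892255 16533576

[17; 3,2,3,34] for √299; ℓ=4 ⇒ convergent index 3
k=0  a_k=17  p_k/q_k = 17/1
k=1  a_k=3  p_k/q_k = 52/3
k=2  a_k=2  p_k/q_k = 121/7
k=3  a_k=3  p_k/q_k = 415/24
(x₁, y₁) = (415, 24);  415² − 299·24² = 1 ✓
(415+24√299)^2 = 344449 + 19920√299
(415+24√299)^3 = 285892255 + 16533576√299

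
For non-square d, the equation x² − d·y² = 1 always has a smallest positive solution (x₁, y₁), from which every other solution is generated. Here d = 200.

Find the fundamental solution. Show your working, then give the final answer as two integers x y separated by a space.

99 7

√200 = [14; 7,28, …], period ℓ=2 (even) → k=1
k=0  a_k=14  p_k/q_k = 14/1
k=1  a_k=7  p_k/q_k = 99/7
→ (99, 7).  Check: 99²=9801, 200·7²=9800, difference 1.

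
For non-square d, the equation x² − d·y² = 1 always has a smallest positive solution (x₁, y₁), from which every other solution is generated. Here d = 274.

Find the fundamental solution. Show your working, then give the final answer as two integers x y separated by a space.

3959299 239190

d=274: √d = [16; 1,1,4,4,1,1,32] (ℓ=7, odd), read p_13/q_13
step 0: (16, 1)  from 16·(1,0) + (0,1)
step 1: (17, 1)  from 1·(16,1) + (1,0)
…
step 3: (149, 9)  from 4·(33,2) + (17,1)
…
step 8: (47209, 2852)  from 1·(45802,2767) + (1407,85)
step 9: (93011, 5619)  from 1·(47209,2852) + (45802,2767)
step 10: (419253, 25328)  from 4·(93011,5619) + (47209,2852)
…
step 12: (2189276, 132259)  from 1·(1770023,106931) + (419253,25328)
step 13: (3959299, 239190)  from 1·(2189276,132259) + (1770023,106931)
fundamental: x₁=3959299, y₁=239190  (since 15676048571401 − 274·57211856100 = 1)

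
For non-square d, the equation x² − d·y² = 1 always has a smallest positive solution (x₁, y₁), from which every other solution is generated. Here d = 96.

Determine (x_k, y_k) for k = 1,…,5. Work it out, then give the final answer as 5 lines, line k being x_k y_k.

d=96: √d = [9; 1,3,1,18] (ℓ=4, even), read p_3/q_3
a_0=9:  p_0=9·1+0=9,  q_0=9·0+1=1
a_1=1:  p_1=1·9+1=10,  q_1=1·1+0=1
a_2=3:  p_2=3·10+9=39,  q_2=3·1+1=4
a_3=1:  p_3=1·39+10=49,  q_3=1·4+1=5
(x₁, y₁) = (49, 5);  49² − 96·5² = 1 ✓
k=2:  x_2 = 49·49+96·5·5 = 4801,  y_2 = 49·5+5·49 = 490
k=3:  x_3 = 49·4801+96·5·490 = 470449,  y_3 = 49·490+5·4801 = 48015
k=4:  x_4 = 49·470449+96·5·48015 = 46099201,  y_4 = 49·48015+5·470449 = 4704980
k=5:  x_5 = 49·46099201+96·5·4704980 = 4517251249,  y_5 = 49·4704980+5·46099201 = 461040025

49 5
4801 490
470449 48015
46099201 4704980
4517251249 461040025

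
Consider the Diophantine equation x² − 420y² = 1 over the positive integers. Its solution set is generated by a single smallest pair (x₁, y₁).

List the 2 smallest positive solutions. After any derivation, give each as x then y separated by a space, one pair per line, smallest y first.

d=420: √d = [20; 2,40] (ℓ=2, even), read p_1/q_1
a_0=20:  p_0=20·1+0=20,  q_0=20·0+1=1
a_1=2:  p_1=2·20+1=41,  q_1=2·1+0=2
(x₁, y₁) = (41, 2);  41² − 420·2² = 1 ✓
k=2:  x_2 = 41·41+420·2·2 = 3361,  y_2 = 41·2+2·41 = 164

41 2
3361 164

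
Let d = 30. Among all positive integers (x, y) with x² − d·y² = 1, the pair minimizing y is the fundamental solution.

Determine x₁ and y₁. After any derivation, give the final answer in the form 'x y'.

11 2

√30 = [5; 2,10, …], period ℓ=2 (even) → k=1
a_0=5:  p_0=5·1+0=5,  q_0=5·0+1=1
a_1=2:  p_1=2·5+1=11,  q_1=2·1+0=2
fundamental: x₁=11, y₁=2  (since 121 − 30·4 = 1)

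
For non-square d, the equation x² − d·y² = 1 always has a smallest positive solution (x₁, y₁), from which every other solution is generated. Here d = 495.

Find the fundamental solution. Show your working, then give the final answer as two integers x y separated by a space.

[22; 4,44] for √495; ℓ=2 ⇒ convergent index 1
step 0: (22, 1)  from 22·(1,0) + (0,1)
step 1: (89, 4)  from 4·(22,1) + (1,0)
fundamental: x₁=89, y₁=4  (since 7921 − 495·16 = 1)

89 4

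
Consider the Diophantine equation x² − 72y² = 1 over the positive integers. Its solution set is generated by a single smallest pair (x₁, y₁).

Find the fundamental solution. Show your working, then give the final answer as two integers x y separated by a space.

17 2

d=72: √d = [8; 2,16] (ℓ=2, even), read p_1/q_1
step 0: (8, 1)  from 8·(1,0) + (0,1)
step 1: (17, 2)  from 2·(8,1) + (1,0)
→ (17, 2).  Check: 17²=289, 72·2²=288, difference 1.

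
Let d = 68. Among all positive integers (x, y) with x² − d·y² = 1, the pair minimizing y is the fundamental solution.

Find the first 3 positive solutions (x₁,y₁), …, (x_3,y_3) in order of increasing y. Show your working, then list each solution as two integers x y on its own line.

33 4
2177 264
143649 17420

√68 → a₀=8, period (4,16); ℓ=2 even so k=1
k=0  a_k=8  p_k/q_k = 8/1
k=1  a_k=4  p_k/q_k = 33/4
(x₁, y₁) = (33, 4);  33² − 68·4² = 1 ✓
(33+4√68)^2 = 2177 + 264√68
(33+4√68)^3 = 143649 + 17420√68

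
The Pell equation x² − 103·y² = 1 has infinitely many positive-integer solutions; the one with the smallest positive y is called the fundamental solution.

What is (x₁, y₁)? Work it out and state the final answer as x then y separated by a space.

227528 22419

d=103: √d = [10; 6,1,2,1,1,9,1,1,2,1,6,20] (ℓ=12, even), read p_11/q_11
step 0: (10, 1)  from 10·(1,0) + (0,1)
step 1: (61, 6)  from 6·(10,1) + (1,0)
…
step 3: (203, 20)  from 2·(71,7) + (61,6)
…
step 6: (4567, 450)  from 9·(477,47) + (274,27)
…
step 8: (9611, 947)  from 1·(5044,497) + (4567,450)
step 9: (24266, 2391)  from 2·(9611,947) + (5044,497)
step 10: (33877, 3338)  from 1·(24266,2391) + (9611,947)
step 11: (227528, 22419)  from 6·(33877,3338) + (24266,2391)
fundamental: x₁=227528, y₁=22419  (since 51768990784 − 103·502611561 = 1)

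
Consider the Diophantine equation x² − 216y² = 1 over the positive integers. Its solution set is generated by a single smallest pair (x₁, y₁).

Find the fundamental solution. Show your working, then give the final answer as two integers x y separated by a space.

[14; 1,2,3,2,1,28] for √216; ℓ=6 ⇒ convergent index 5
step 0: (14, 1)  from 14·(1,0) + (0,1)
step 1: (15, 1)  from 1·(14,1) + (1,0)
step 2: (44, 3)  from 2·(15,1) + (14,1)
step 3: (147, 10)  from 3·(44,3) + (15,1)
step 4: (338, 23)  from 2·(147,10) + (44,3)
step 5: (485, 33)  from 1·(338,23) + (147,10)
(x₁, y₁) = (485, 33);  485² − 216·33² = 1 ✓

485 33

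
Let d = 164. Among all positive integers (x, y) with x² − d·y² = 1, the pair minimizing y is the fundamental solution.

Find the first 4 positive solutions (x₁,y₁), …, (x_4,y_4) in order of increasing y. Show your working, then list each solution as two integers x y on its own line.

d=164: √d = [12; 1,4,6,4,1,24] (ℓ=6, even), read p_5/q_5
a_0=12:  p_0=12·1+0=12,  q_0=12·0+1=1
…
a_3=6:  p_3=6·64+13=397,  q_3=6·5+1=31
a_4=4:  p_4=4·397+64=1652,  q_4=4·31+5=129
a_5=1:  p_5=1·1652+397=2049,  q_5=1·129+31=160
(x₁, y₁) = (2049, 160);  2049² − 164·160² = 1 ✓
k=2:  x_2 = 2049·2049+164·160·160 = 8396801,  y_2 = 2049·160+160·2049 = 655680
k=3:  x_3 = 2049·8396801+164·160·655680 = 34410088449,  y_3 = 2049·655680+160·8396801 = 2686976480
k=4:  x_4 = 2049·34410088449+164·160·2686976480 = 141012534067201,  y_4 = 2049·2686976480+160·34410088449 = 11011228959360

2049 160
8396801 655680
34410088449 2686976480
141012534067201 11011228959360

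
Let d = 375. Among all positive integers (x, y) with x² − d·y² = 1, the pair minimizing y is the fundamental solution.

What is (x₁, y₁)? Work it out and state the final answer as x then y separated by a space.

d=375: √d = [19; 2,1,2,1,5,1,2,1,2,38] (ℓ=10, even), read p_9/q_9
k=0  a_k=19  p_k/q_k = 19/1
…
k=2  a_k=1  p_k/q_k = 58/3
k=3  a_k=2  p_k/q_k = 155/8
k=4  a_k=1  p_k/q_k = 213/11
k=5  a_k=5  p_k/q_k = 1220/63
…
k=7  a_k=2  p_k/q_k = 4086/211
k=8  a_k=1  p_k/q_k = 5519/285
k=9  a_k=2  p_k/q_k = 15124/781
fundamental: x₁=15124, y₁=781  (since 228735376 − 375·609961 = 1)

15124 781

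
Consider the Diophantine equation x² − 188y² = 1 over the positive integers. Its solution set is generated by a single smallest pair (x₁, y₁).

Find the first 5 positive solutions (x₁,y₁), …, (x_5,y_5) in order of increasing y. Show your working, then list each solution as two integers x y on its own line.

d=188: √d = [13; 1,2,2,6,2,2,1,26] (ℓ=8, even), read p_7/q_7
k=0  a_k=13  p_k/q_k = 13/1
k=1  a_k=1  p_k/q_k = 14/1
…
k=3  a_k=2  p_k/q_k = 96/7
k=4  a_k=6  p_k/q_k = 617/45
…
k=6  a_k=2  p_k/q_k = 3277/239
k=7  a_k=1  p_k/q_k = 4607/336
fundamental: x₁=4607, y₁=336  (since 21224449 − 188·112896 = 1)
(4607+336√188)^2 = 42448897 + 3095904√188
(4607+336√188)^3 = 391124132351 + 28525659120√188
(4607+336√188)^4 = 3603817713033217 + 262835420035776√188
(4607+336√188)^5 = 33205576016763929087 + 2421765531683980944√188

4607 336
42448897 3095904
391124132351 28525659120
3603817713033217 262835420035776
33205576016763929087 2421765531683980944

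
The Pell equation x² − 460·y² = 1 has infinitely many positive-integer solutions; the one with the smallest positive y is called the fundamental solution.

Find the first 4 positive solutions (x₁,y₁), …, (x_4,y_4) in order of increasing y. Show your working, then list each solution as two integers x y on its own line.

d=460: √d = [21; 2,4,3,1,2,10,2,1,3,4,2,42] (ℓ=12, even), read p_11/q_11
a_0=21:  p_0=21·1+0=21,  q_0=21·0+1=1
a_1=2:  p_1=2·21+1=43,  q_1=2·1+0=2
a_2=4:  p_2=4·43+21=193,  q_2=4·2+1=9
…
a_4=1:  p_4=1·622+193=815,  q_4=1·29+9=38
a_5=2:  p_5=2·815+622=2252,  q_5=2·38+29=105
…
a_7=2:  p_7=2·23335+2252=48922,  q_7=2·1088+105=2281
a_8=1:  p_8=1·48922+23335=72257,  q_8=1·2281+1088=3369
a_9=3:  p_9=3·72257+48922=265693,  q_9=3·3369+2281=12388
a_10=4:  p_10=4·265693+72257=1135029,  q_10=4·12388+3369=52921
a_11=2:  p_11=2·1135029+265693=2535751,  q_11=2·52921+12388=118230
fundamental: x₁=2535751, y₁=118230  (since 6430033134001 − 460·13978332900 = 1)
(x_2, y_2) = (2535751·2535751 + 460·118230·118230, 2535751·118230 + 118230·2535751) = (12860066268001, 599603681460)
(x_3, y_3) = (2535751·12860066268001 + 460·118230·599603681460, 2535751·599603681460 + 118230·12860066268001) = (65219851798297071751, 3040891269731634690)
(x_4, y_4) = (2535751·65219851798297071751 + 460·118230·3040891269731634690, 2535751·3040891269731634690 + 118230·65219851798297071751) = (330762608834754335913072001, 15421886156225925189922920)

2535751 118230
12860066268001 599603681460
65219851798297071751 3040891269731634690
330762608834754335913072001 15421886156225925189922920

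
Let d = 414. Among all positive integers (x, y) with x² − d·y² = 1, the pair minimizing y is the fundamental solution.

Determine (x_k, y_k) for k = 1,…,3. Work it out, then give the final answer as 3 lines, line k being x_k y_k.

d=414: √d = [20; 2,1,7,2,7,1,2,40] (ℓ=8, even), read p_7/q_7
step 0: (20, 1)  from 20·(1,0) + (0,1)
…
step 2: (61, 3)  from 1·(41,2) + (20,1)
step 3: (468, 23)  from 7·(61,3) + (41,2)
step 4: (997, 49)  from 2·(468,23) + (61,3)
step 5: (7447, 366)  from 7·(997,49) + (468,23)
step 6: (8444, 415)  from 1·(7447,366) + (997,49)
step 7: (24335, 1196)  from 2·(8444,415) + (7447,366)
(x₁, y₁) = (24335, 1196);  24335² − 414·1196² = 1 ✓
(24335+1196√414)^2 = 1184384449 + 58209320√414
(24335+1196√414)^3 = 57643991108495 + 2833047603204√414

24335 1196
1184384449 58209320
57643991108495 2833047603204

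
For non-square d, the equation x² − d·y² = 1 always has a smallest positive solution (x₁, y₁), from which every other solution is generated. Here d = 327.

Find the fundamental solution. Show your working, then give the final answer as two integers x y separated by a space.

d=327: √d = [18; 12,36] (ℓ=2, even), read p_1/q_1
a_0=18:  p_0=18·1+0=18,  q_0=18·0+1=1
a_1=12:  p_1=12·18+1=217,  q_1=12·1+0=12
fundamental: x₁=217, y₁=12  (since 47089 − 327·144 = 1)

217 12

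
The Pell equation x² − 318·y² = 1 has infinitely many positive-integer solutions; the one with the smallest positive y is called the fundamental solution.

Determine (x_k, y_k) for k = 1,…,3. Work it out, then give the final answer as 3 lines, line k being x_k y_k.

√318 = [17; 1,4,1,34, …], period ℓ=4 (even) → k=3
k=0  a_k=17  p_k/q_k = 17/1
k=1  a_k=1  p_k/q_k = 18/1
k=2  a_k=4  p_k/q_k = 89/5
k=3  a_k=1  p_k/q_k = 107/6
fundamental: x₁=107, y₁=6  (since 11449 − 318·36 = 1)
(107+6√318)^2 = 22897 + 1284√318
(107+6√318)^3 = 4899851 + 274770√318

107 6
22897 1284
4899851 274770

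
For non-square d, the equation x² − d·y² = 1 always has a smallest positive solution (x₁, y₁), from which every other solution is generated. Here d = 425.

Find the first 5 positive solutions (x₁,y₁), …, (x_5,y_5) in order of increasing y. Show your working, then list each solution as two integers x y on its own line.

143649 6968
41270070401 2001892464
11856808685922849 575139701115304
3406437421806992601601 165236485849022716128
978662658398448551768841249 47472111910877388597026840

√425 = [20; 1,1,1,1,1,1,40, …], period ℓ=7 (odd) → k=13
i=0: a=20 ⇒ p=20, q=1
…
i=6: a=1 ⇒ p=268, q=13
…
i=12: a=1 ⇒ p=88420, q=4289
i=13: a=1 ⇒ p=143649, q=6968
(x₁, y₁) = (143649, 6968);  143649² − 425·6968² = 1 ✓
n=2: (143649,6968)∘(143649,6968) = (143649·143649+425·6968·6968, 143649·6968+6968·143649) = (41270070401,2001892464)
n=3: (41270070401,2001892464)∘(143649,6968) = (143649·41270070401+425·6968·2001892464, 143649·2001892464+6968·41270070401) = (11856808685922849,575139701115304)
n=4: (11856808685922849,575139701115304)∘(143649,6968) = (143649·11856808685922849+425·6968·575139701115304, 143649·575139701115304+6968·11856808685922849) = (3406437421806992601601,165236485849022716128)
n=5: (3406437421806992601601,165236485849022716128)∘(143649,6968) = (143649·3406437421806992601601+425·6968·165236485849022716128, 143649·165236485849022716128+6968·3406437421806992601601) = (978662658398448551768841249,47472111910877388597026840)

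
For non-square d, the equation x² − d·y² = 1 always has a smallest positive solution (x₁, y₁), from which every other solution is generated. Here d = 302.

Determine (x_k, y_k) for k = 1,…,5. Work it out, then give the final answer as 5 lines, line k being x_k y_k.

d=302: √d = [17; 2,1,1,1,4,…,1,2,34] (ℓ=16, even), read p_15/q_15
k=0  a_k=17  p_k/q_k = 17/1
k=1  a_k=2  p_k/q_k = 35/2
…
k=4  a_k=1  p_k/q_k = 139/8
k=5  a_k=4  p_k/q_k = 643/37
…
k=8  a_k=16  p_k/q_k = 34513/1986
…
k=14  a_k=1  p_k/q_k = 1617193/93059
k=15  a_k=2  p_k/q_k = 4276623/246092
→ (4276623, 246092).  Check: 4276623²=18289504284129, 302·246092²=18289504284128, difference 1.
(x_2, y_2) = (4276623·4276623 + 302·246092·246092, 4276623·246092 + 246092·4276623) = (36579008568257, 2104885414632)
(x_3, y_3) = (4276623·36579008568257 + 302·246092·2104885414632, 4276623·2104885414632 + 246092·36579008568257) = (312869258720405635599, 18003602753159249380)
(x_4, y_4) = (4276623·312869258720405635599 + 302·246092·18003602753159249380, 4276623·18003602753159249380 + 246092·312869258720405635599) = (2676047735673238042056036097, 153989243234046232237072848)
(x_5, y_5) = (4276623·2676047735673238042056036097 + 302·246092·153989243234046232237072848, 4276623·153989243234046232237072848 + 246092·2676047735673238042056036097) = (22888894590955867721004902116885263, 1317107878734614996094061229615228)

4276623 246092
36579008568257 2104885414632
312869258720405635599 18003602753159249380
2676047735673238042056036097 153989243234046232237072848
22888894590955867721004902116885263 1317107878734614996094061229615228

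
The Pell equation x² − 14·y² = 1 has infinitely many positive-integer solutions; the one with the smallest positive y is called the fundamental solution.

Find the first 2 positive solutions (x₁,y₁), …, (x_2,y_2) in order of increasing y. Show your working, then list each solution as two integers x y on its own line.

15 4
449 120

[3; 1,2,1,6] for √14; ℓ=4 ⇒ convergent index 3
a_0=3:  p_0=3·1+0=3,  q_0=3·0+1=1
a_1=1:  p_1=1·3+1=4,  q_1=1·1+0=1
a_2=2:  p_2=2·4+3=11,  q_2=2·1+1=3
a_3=1:  p_3=1·11+4=15,  q_3=1·3+1=4
→ (15, 4).  Check: 15²=225, 14·4²=224, difference 1.
(x_2, y_2) = (15·15 + 14·4·4, 15·4 + 4·15) = (449, 120)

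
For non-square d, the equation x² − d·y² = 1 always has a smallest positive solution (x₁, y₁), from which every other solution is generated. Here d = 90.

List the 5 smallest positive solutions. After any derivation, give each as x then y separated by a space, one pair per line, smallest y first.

√90 → a₀=9, period (2,18); ℓ=2 even so k=1
a_0=9:  p_0=9·1+0=9,  q_0=9·0+1=1
a_1=2:  p_1=2·9+1=19,  q_1=2·1+0=2
→ (19, 2).  Check: 19²=361, 90·2²=360, difference 1.
(x_2, y_2) = (19·19 + 90·2·2, 19·2 + 2·19) = (721, 76)
(x_3, y_3) = (19·721 + 90·2·76, 19·76 + 2·721) = (27379, 2886)
(x_4, y_4) = (19·27379 + 90·2·2886, 19·2886 + 2·27379) = (1039681, 109592)
(x_5, y_5) = (19·1039681 + 90·2·109592, 19·109592 + 2·1039681) = (39480499, 4161610)

19 2
721 76
27379 2886
1039681 109592
39480499 4161610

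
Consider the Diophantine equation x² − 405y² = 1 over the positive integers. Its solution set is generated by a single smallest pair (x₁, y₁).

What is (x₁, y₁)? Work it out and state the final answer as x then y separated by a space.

161 8

d=405: √d = [20; 8,40] (ℓ=2, even), read p_1/q_1
i=0: a=20 ⇒ p=20, q=1
i=1: a=8 ⇒ p=161, q=8
(x₁, y₁) = (161, 8);  161² − 405·8² = 1 ✓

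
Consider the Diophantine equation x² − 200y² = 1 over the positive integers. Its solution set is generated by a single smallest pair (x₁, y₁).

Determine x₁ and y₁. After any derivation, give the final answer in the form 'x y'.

d=200: √d = [14; 7,28] (ℓ=2, even), read p_1/q_1
i=0: a=14 ⇒ p=14, q=1
i=1: a=7 ⇒ p=99, q=7
→ (99, 7).  Check: 99²=9801, 200·7²=9800, difference 1.

99 7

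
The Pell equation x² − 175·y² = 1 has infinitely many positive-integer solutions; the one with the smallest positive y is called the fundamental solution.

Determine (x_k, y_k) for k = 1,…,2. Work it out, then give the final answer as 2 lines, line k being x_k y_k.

2024 153
8193151 619344

[13; 4,2,1,2,4,26] for √175; ℓ=6 ⇒ convergent index 5
i=0: a=13 ⇒ p=13, q=1
…
i=2: a=2 ⇒ p=119, q=9
i=3: a=1 ⇒ p=172, q=13
i=4: a=2 ⇒ p=463, q=35
i=5: a=4 ⇒ p=2024, q=153
fundamental: x₁=2024, y₁=153  (since 4096576 − 175·23409 = 1)
(x_2, y_2) = (2024·2024 + 175·153·153, 2024·153 + 153·2024) = (8193151, 619344)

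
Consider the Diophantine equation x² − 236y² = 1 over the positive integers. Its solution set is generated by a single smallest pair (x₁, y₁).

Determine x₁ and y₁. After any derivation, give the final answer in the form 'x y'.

√236 = [15; 2,1,3,5,1,6,1,5,3,1,2,30, …], period ℓ=12 (even) → k=11
step 0: (15, 1)  from 15·(1,0) + (0,1)
…
step 3: (169, 11)  from 3·(46,3) + (31,2)
step 4: (891, 58)  from 5·(169,11) + (46,3)
…
step 7: (8311, 541)  from 1·(7251,472) + (1060,69)
…
step 10: (203535, 13249)  from 1·(154729,10072) + (48806,3177)
step 11: (561799, 36570)  from 2·(203535,13249) + (154729,10072)
→ (561799, 36570).  Check: 561799²=315618116401, 236·36570²=315618116400, difference 1.

561799 36570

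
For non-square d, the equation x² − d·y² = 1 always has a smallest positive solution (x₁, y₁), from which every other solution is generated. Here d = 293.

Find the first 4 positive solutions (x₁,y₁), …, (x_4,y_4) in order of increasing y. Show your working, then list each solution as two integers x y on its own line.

[17; 8,1,1,8,34] for √293; ℓ=5 ⇒ convergent index 9
k=0  a_k=17  p_k/q_k = 17/1
k=1  a_k=8  p_k/q_k = 137/8
k=2  a_k=1  p_k/q_k = 154/9
k=3  a_k=1  p_k/q_k = 291/17
…
k=5  a_k=34  p_k/q_k = 84679/4947
…
k=8  a_k=1  p_k/q_k = 1444507/84389
k=9  a_k=8  p_k/q_k = 12320649/719780
fundamental: x₁=12320649, y₁=719780  (since 151798391781201 − 293·518083248400 = 1)
(12320649+719780√293)^2 = 303596783562401 + 17736313474440√293
(12320649+719780√293)^3 = 7481018815602612315849 + 437045785745090703340√293
(12320649+719780√293)^4 = 184342013978870716056521769601 + 10769375446188914321717060880√293

12320649 719780
303596783562401 17736313474440
7481018815602612315849 437045785745090703340
184342013978870716056521769601 10769375446188914321717060880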